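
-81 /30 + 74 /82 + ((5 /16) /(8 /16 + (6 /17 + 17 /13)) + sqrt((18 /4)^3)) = -517763 /313240 + 27 * sqrt(2) /4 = 7.89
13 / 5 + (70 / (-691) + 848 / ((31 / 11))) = 32495863 / 107105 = 303.40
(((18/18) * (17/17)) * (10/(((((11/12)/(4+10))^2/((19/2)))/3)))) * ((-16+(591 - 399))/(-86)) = -64350720/473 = -136048.03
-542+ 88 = -454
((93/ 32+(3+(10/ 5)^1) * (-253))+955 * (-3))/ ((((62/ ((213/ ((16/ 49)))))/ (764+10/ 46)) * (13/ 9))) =-541068451749/ 23552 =-22973354.78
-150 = -150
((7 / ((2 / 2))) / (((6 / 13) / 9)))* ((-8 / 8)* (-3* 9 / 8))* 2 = 7371 / 8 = 921.38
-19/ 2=-9.50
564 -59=505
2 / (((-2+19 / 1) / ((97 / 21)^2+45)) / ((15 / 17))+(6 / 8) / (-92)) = 53827360 / 7597467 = 7.08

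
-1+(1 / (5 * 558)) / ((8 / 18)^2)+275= 1359049 / 4960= 274.00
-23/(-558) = 23/558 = 0.04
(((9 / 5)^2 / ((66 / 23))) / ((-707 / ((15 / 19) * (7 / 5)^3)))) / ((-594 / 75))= 10143 / 23219900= 0.00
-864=-864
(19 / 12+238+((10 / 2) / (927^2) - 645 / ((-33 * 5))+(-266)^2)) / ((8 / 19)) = 51005967486241 / 302483808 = 168623.79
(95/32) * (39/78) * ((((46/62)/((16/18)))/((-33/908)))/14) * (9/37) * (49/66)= -31247685/71058944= -0.44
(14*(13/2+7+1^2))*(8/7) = 232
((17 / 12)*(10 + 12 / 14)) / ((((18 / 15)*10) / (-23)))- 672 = -176773 / 252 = -701.48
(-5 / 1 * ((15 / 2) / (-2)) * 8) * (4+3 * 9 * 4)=16800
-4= -4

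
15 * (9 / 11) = 135 / 11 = 12.27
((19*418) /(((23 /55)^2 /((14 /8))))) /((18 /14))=588601475 /9522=61814.90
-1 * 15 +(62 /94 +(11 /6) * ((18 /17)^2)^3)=-13338001538 /1134465743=-11.76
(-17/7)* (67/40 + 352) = -34357/40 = -858.92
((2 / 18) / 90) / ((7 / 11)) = 11 / 5670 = 0.00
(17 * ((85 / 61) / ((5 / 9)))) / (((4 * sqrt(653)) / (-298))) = -387549 * sqrt(653) / 79666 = -124.31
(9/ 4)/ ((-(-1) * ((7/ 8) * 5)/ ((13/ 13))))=18/ 35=0.51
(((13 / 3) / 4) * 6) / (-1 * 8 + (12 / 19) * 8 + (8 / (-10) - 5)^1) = -1235 / 1662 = -0.74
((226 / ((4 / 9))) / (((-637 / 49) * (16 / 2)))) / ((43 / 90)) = -45765 / 4472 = -10.23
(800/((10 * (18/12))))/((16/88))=293.33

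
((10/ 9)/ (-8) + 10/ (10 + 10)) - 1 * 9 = -311/ 36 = -8.64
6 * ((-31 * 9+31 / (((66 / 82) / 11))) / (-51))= -868 / 51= -17.02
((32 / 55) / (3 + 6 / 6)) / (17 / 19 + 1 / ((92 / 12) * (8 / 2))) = 13984 / 89155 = 0.16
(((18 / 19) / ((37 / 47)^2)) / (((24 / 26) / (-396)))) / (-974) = 8528949 / 12667357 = 0.67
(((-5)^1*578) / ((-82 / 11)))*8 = 127160 / 41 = 3101.46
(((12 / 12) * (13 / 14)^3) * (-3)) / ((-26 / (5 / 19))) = 2535 / 104272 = 0.02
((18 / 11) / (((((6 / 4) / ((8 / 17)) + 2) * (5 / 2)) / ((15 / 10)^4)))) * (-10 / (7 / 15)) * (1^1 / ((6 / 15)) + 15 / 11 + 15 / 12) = -4920750 / 70301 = -70.00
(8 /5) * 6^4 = 10368 /5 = 2073.60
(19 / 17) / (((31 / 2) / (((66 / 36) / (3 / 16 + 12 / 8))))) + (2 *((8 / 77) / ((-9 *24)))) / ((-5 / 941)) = 4262882 / 16434495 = 0.26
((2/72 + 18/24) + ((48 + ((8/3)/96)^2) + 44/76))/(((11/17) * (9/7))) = 13148191/221616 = 59.33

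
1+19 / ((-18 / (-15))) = 101 / 6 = 16.83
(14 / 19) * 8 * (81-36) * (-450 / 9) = -252000 / 19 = -13263.16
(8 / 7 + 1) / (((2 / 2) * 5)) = 3 / 7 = 0.43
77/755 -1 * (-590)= 590.10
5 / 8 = 0.62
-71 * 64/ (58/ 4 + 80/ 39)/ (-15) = 118144/ 6455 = 18.30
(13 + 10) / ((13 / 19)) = 437 / 13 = 33.62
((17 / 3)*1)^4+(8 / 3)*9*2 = 87409 / 81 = 1079.12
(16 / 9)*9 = 16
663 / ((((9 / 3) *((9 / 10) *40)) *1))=221 / 36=6.14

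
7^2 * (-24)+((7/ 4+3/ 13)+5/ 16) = -1173.71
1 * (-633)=-633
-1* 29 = -29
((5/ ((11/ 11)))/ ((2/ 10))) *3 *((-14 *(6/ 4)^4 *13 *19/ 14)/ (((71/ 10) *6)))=-2500875/ 1136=-2201.47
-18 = -18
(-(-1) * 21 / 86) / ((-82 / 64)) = -336 / 1763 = -0.19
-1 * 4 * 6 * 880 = -21120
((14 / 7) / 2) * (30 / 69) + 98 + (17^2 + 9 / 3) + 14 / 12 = 54041 / 138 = 391.60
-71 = -71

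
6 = 6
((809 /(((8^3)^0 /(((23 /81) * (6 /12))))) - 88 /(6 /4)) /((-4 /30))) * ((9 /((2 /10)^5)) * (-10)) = 711171875 /6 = 118528645.83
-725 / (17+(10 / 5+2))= -725 / 21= -34.52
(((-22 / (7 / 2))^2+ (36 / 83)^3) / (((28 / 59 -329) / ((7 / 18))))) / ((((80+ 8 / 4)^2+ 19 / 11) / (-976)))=351317782448512 / 51656831040014109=0.01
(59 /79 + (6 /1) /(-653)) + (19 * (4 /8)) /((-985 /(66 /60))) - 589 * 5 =-2992158323083 /1016263900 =-2944.27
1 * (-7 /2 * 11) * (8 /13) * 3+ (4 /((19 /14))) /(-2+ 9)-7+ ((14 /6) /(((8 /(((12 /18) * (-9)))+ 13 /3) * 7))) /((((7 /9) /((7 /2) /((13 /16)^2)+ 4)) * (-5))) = -8757223 /112385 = -77.92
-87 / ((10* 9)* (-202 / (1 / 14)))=29 / 84840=0.00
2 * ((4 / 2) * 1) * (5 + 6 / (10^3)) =2503 / 125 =20.02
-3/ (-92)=0.03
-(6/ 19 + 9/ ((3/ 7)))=-405/ 19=-21.32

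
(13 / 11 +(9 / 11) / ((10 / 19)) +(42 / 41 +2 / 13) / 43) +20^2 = 1015403699 / 2521090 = 402.76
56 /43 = 1.30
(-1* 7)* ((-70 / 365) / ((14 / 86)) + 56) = -28014 / 73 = -383.75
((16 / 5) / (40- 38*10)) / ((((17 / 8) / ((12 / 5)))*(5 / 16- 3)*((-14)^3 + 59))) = -2048 / 1390270625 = -0.00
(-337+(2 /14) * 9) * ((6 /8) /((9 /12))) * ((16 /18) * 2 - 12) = 216200 /63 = 3431.75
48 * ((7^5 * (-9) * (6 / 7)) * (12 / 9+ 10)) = -70531776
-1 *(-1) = 1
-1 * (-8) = 8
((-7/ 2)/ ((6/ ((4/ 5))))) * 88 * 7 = -287.47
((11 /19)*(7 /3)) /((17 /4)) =308 /969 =0.32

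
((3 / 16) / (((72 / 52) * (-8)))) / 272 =-13 / 208896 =-0.00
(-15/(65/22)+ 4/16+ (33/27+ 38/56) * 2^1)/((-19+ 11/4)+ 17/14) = 3359/49257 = 0.07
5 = 5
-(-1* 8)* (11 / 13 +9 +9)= 150.77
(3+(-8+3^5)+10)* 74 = 18352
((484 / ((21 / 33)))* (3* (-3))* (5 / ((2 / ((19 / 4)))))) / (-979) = 103455 / 1246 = 83.03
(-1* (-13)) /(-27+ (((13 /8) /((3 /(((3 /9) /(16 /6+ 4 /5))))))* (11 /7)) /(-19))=-165984 /344791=-0.48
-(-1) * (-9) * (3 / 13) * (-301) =8127 / 13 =625.15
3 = 3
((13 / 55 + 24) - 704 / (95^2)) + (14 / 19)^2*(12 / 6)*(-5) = 97859 / 5225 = 18.73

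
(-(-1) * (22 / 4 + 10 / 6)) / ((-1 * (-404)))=43 / 2424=0.02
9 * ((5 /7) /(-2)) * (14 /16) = -45 /16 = -2.81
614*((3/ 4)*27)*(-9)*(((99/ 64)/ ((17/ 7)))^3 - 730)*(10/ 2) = 1051699558281687045/ 2575826944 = 408295891.43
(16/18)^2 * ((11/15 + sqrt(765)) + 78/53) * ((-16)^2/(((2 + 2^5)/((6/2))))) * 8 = 114884608/364905 + 65536 * sqrt(85)/153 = 4263.93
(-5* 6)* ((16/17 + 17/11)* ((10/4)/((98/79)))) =-150.34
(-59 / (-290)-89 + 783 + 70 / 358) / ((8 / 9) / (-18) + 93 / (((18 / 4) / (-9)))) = -2919746331 / 782283700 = -3.73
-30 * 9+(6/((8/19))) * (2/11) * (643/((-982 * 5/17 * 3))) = -29373089/108020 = -271.92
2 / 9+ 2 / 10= 19 / 45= 0.42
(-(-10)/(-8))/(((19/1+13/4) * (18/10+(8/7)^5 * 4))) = -420175/71789447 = -0.01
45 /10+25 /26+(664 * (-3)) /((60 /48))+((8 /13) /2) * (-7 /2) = -1589.22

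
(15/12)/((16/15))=75/64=1.17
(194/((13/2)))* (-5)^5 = -1212500/13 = -93269.23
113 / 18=6.28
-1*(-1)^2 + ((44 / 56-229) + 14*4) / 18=-2663 / 252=-10.57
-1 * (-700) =700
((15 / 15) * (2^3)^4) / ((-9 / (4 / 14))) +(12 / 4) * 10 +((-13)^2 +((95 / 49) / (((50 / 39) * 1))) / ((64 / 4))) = 4873069 / 70560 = 69.06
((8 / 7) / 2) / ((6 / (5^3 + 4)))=12.29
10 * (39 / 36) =65 / 6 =10.83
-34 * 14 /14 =-34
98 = 98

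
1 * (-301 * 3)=-903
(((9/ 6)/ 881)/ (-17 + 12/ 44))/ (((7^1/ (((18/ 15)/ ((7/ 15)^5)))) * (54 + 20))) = -15035625/ 1411281638704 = -0.00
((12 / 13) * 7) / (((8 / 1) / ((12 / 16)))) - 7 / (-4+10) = -175 / 312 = -0.56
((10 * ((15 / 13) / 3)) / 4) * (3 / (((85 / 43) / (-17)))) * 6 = -1935 / 13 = -148.85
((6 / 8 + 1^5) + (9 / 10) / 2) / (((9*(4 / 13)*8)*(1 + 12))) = 11 / 1440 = 0.01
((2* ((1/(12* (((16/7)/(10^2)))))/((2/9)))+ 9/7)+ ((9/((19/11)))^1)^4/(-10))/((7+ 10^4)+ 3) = -2890858161/730527397600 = -0.00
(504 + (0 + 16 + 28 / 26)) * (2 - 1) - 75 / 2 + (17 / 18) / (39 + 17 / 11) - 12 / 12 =50366089 / 104364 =482.60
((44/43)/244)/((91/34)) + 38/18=2.11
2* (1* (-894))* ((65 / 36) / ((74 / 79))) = -765115 / 222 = -3446.46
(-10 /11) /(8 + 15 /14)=-140 /1397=-0.10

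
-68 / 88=-17 / 22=-0.77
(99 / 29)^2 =9801 / 841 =11.65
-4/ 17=-0.24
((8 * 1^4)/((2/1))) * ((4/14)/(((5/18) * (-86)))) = -72/1505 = -0.05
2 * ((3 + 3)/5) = 12/5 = 2.40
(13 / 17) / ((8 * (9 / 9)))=13 / 136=0.10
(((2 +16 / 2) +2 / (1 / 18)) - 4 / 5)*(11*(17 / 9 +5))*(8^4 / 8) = 78915584 / 45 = 1753679.64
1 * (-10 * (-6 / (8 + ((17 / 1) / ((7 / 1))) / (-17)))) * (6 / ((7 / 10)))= 720 / 11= 65.45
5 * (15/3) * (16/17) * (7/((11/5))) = 14000/187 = 74.87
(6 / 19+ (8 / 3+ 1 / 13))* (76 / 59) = 9068 / 2301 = 3.94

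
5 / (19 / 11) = 55 / 19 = 2.89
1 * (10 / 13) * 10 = 100 / 13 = 7.69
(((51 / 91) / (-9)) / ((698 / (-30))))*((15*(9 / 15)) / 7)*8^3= 391680 / 222313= 1.76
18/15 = 6/5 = 1.20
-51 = -51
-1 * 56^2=-3136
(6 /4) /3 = 1 /2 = 0.50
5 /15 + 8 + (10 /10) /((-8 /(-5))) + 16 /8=10.96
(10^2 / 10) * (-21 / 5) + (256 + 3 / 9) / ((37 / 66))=15364 / 37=415.24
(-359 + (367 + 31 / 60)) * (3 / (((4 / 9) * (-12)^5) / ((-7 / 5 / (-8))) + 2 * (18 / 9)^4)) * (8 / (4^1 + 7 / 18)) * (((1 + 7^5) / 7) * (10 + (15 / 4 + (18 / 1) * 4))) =-3314237157 / 218408140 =-15.17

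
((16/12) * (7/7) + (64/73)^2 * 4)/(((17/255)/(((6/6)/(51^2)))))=352340/13860729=0.03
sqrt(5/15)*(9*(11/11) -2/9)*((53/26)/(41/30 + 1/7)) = 146545*sqrt(3)/37089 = 6.84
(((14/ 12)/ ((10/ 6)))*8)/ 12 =7/ 15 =0.47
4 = 4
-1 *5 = -5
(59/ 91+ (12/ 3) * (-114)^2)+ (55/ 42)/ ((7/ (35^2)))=28508743/ 546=52213.82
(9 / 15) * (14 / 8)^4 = 7203 / 1280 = 5.63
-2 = -2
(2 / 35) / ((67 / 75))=30 / 469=0.06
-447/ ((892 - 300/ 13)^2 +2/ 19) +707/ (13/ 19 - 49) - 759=-143482761173683/ 185466067713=-773.63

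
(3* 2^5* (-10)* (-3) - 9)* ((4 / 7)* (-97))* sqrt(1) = -1113948 / 7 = -159135.43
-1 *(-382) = 382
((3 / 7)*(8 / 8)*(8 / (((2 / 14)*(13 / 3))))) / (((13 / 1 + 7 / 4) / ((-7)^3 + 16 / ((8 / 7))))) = -94752 / 767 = -123.54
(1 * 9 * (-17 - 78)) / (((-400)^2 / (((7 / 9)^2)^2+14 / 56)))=-61427 / 18662400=-0.00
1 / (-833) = -1 / 833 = -0.00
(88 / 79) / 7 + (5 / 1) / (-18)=-1181 / 9954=-0.12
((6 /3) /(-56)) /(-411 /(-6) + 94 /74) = -0.00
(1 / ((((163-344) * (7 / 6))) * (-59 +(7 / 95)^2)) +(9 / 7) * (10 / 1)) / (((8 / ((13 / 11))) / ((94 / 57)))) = 883228370765 / 281976004156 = 3.13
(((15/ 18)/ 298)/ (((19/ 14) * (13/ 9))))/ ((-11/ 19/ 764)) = -40110/ 21307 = -1.88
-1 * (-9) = 9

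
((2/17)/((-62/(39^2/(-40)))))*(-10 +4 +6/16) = -13689/33728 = -0.41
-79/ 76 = -1.04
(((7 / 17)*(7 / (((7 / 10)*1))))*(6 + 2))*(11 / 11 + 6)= 3920 / 17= 230.59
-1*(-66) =66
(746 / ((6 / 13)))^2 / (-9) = -23512801 / 81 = -290281.49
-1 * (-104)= 104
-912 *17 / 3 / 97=-5168 / 97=-53.28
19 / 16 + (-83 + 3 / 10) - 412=-39481 / 80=-493.51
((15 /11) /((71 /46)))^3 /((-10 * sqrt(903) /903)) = -32850900 * sqrt(903) /476379541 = -2.07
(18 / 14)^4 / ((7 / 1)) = 0.39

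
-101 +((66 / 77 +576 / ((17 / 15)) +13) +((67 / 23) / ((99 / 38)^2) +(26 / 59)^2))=39379400593514 / 93378998097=421.72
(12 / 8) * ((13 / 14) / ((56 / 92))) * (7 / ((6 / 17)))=45.38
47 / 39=1.21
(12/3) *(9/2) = 18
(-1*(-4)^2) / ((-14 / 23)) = 184 / 7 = 26.29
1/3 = 0.33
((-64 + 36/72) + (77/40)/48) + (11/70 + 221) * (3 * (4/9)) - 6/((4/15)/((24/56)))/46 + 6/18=14314729/61824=231.54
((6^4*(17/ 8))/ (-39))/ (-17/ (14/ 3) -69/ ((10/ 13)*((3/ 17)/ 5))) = 189/ 6812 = 0.03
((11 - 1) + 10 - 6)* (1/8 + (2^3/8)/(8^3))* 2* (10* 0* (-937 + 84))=0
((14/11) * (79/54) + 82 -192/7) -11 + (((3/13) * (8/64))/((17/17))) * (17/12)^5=30286887517/664215552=45.60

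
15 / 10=3 / 2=1.50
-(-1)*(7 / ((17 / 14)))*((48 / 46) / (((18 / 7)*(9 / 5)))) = 13720 / 10557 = 1.30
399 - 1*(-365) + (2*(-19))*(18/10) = 3478/5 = 695.60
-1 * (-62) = 62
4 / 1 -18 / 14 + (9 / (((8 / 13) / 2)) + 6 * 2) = 1231 / 28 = 43.96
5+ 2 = 7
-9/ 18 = -1/ 2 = -0.50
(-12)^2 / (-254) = -72 / 127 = -0.57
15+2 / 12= 91 / 6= 15.17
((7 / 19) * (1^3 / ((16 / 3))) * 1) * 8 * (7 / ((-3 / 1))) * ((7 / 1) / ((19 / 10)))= -1715 / 361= -4.75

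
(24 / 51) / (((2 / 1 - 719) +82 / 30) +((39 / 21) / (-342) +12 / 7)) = -95760 / 144998389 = -0.00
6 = 6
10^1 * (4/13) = 40/13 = 3.08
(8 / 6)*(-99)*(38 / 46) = -109.04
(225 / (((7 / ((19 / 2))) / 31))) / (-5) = -26505 / 14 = -1893.21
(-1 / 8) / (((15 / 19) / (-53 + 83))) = -19 / 4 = -4.75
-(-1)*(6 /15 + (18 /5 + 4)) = 8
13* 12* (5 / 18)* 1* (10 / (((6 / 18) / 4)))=5200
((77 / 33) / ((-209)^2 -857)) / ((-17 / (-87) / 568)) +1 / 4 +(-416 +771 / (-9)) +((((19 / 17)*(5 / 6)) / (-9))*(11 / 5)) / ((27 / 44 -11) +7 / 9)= -2082682679729 / 4155105660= -501.23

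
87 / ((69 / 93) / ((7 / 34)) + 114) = 651 / 880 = 0.74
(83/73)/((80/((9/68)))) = 0.00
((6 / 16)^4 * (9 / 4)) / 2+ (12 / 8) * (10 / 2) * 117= 28754649 / 32768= 877.52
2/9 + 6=56/9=6.22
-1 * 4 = -4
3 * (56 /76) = 42 /19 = 2.21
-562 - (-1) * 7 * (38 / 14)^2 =-3573 / 7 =-510.43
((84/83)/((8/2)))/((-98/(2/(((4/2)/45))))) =-135/1162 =-0.12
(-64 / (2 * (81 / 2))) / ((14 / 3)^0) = -64 / 81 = -0.79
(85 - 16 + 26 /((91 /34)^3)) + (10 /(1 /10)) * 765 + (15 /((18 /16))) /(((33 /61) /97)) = 453136458829 /5738733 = 78961.06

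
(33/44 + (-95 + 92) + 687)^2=7502121/16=468882.56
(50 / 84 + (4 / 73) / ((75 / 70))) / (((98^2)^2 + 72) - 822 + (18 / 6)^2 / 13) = 42939 / 6127241910370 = 0.00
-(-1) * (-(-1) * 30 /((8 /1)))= 3.75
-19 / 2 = -9.50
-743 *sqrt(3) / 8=-160.86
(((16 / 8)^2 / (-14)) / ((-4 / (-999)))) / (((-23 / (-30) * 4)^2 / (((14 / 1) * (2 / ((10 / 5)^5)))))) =-224775 / 33856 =-6.64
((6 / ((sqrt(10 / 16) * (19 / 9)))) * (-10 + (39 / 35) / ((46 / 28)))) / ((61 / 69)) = -347328 * sqrt(10) / 28975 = -37.91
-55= -55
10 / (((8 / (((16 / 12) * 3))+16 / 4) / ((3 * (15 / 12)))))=6.25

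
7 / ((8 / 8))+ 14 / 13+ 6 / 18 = 8.41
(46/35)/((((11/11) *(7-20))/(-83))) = 8.39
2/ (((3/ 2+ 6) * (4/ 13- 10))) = -26/ 945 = -0.03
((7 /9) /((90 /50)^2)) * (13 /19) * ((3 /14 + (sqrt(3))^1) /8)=325 /73872 + 2275 * sqrt(3) /110808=0.04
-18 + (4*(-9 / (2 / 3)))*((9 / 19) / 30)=-18.85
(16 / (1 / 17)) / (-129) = -272 / 129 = -2.11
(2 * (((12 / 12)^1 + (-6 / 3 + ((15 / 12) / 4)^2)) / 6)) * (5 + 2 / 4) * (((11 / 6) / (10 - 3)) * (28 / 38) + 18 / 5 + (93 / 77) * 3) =-27973 / 2280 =-12.27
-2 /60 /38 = -1 /1140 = -0.00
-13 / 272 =-0.05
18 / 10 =9 / 5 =1.80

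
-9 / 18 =-1 / 2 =-0.50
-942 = -942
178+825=1003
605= 605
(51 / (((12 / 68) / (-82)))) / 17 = -1394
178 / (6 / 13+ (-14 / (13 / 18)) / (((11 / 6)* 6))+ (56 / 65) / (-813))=-136.74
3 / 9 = 1 / 3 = 0.33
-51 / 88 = -0.58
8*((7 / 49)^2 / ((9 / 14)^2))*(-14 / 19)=-448 / 1539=-0.29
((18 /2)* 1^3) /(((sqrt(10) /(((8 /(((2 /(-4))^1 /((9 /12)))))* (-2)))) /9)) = 972* sqrt(10) /5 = 614.75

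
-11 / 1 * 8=-88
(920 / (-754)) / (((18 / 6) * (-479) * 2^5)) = 0.00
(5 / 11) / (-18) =-5 / 198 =-0.03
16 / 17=0.94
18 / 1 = 18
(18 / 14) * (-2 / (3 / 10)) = -60 / 7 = -8.57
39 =39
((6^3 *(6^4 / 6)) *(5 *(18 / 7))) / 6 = 699840 / 7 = 99977.14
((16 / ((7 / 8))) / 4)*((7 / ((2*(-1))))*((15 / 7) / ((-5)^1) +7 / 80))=191 / 35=5.46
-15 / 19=-0.79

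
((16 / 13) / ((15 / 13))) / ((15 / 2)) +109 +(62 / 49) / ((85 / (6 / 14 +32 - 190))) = 140114497 / 1311975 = 106.80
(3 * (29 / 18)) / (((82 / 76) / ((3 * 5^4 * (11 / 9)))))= 3788125 / 369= 10265.92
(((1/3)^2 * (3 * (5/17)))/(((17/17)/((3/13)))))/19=5/4199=0.00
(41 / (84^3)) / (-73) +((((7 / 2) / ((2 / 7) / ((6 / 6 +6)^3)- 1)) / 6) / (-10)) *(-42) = -1272591842147 / 518992367040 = -2.45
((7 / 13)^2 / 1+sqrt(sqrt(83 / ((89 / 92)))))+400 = 403.33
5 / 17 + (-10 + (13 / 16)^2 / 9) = -377287 / 39168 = -9.63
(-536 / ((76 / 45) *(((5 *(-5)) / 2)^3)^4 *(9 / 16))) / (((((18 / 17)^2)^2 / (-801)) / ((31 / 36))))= 31619291981824 / 1486051082611083984375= 0.00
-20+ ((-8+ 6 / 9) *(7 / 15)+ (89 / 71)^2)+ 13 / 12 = -18844081 / 907380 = -20.77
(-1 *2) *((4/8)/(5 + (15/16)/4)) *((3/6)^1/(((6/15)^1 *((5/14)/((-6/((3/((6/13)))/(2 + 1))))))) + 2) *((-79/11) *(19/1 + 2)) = -2123520/9581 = -221.64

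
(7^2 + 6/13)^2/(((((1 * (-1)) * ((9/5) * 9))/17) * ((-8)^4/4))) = -35143165/14017536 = -2.51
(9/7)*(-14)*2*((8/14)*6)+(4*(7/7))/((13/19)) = -117.58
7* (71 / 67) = 497 / 67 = 7.42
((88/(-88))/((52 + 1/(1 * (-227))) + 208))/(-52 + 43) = 227/531171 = 0.00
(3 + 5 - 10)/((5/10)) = -4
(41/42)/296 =41/12432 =0.00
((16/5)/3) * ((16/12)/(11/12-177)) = -0.01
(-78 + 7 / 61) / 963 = -4751 / 58743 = -0.08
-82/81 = -1.01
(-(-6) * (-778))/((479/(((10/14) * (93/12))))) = -180885/3353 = -53.95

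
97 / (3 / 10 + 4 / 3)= 2910 / 49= 59.39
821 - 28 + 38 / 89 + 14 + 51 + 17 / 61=4661913 / 5429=858.71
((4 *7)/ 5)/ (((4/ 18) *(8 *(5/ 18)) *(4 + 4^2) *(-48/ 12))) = -567/ 4000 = -0.14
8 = 8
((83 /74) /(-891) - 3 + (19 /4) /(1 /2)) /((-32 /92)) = -1231903 /65934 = -18.68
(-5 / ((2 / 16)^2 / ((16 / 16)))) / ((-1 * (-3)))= -320 / 3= -106.67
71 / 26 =2.73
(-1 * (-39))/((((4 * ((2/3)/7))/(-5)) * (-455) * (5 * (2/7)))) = 63/80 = 0.79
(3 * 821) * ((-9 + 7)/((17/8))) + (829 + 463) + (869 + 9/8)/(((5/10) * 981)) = -68331919/66708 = -1024.34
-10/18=-5/9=-0.56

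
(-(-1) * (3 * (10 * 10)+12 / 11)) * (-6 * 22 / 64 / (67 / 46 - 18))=28566 / 761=37.54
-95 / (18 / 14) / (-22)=665 / 198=3.36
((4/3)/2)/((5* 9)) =0.01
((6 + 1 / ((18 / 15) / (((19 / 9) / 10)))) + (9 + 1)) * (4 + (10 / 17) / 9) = 543317 / 8262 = 65.76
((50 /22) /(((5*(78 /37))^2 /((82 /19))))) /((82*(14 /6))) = 1369 /2966964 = 0.00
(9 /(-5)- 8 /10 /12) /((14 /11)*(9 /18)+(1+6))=-11 /45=-0.24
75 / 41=1.83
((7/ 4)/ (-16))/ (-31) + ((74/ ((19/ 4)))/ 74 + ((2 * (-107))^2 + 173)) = 1732855493/ 37696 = 45969.21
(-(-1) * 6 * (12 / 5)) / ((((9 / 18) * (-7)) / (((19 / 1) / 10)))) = -1368 / 175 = -7.82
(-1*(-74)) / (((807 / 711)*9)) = 5846 / 807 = 7.24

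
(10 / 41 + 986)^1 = 40436 / 41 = 986.24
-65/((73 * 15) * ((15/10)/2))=-52/657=-0.08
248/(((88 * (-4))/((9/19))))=-279/836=-0.33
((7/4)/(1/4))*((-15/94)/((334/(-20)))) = 525/7849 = 0.07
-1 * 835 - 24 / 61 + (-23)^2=-306.39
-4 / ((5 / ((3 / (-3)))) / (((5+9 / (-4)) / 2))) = 11 / 10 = 1.10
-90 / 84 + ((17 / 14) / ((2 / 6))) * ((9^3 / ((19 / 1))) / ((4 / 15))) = 556545 / 1064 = 523.07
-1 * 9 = -9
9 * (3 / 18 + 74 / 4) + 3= 171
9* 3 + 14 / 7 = 29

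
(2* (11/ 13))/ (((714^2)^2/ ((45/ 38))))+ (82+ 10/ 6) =596760072011431/ 7132590502128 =83.67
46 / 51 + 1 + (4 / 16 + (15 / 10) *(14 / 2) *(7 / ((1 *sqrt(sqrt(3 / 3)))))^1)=15433 / 204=75.65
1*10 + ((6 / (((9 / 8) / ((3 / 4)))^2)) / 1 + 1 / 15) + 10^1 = 22.73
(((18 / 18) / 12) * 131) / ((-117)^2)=131 / 164268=0.00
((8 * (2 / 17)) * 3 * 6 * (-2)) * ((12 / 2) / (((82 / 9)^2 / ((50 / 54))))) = -64800 / 28577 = -2.27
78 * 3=234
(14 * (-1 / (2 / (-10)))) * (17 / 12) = 595 / 6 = 99.17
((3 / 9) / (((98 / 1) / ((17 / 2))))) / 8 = 17 / 4704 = 0.00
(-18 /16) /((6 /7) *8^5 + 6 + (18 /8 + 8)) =-63 /1573774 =-0.00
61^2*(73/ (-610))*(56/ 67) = -124684/ 335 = -372.19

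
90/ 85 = 1.06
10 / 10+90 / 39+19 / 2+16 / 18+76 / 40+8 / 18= 3128 / 195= 16.04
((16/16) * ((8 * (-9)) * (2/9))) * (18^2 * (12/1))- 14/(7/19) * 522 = -82044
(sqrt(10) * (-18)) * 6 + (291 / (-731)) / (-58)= -341.52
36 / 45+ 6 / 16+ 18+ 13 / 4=897 / 40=22.42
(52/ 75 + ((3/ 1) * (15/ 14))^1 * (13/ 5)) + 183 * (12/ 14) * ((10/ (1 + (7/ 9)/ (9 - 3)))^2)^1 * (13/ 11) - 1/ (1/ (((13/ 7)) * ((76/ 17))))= 174006678521/ 11977350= 14527.98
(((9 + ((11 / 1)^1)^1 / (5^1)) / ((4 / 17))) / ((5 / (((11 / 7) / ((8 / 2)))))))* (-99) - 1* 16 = -19313 / 50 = -386.26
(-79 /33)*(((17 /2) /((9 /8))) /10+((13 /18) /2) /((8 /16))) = -10507 /2970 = -3.54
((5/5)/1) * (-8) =-8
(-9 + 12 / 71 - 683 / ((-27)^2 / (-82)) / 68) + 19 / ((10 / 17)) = 108222812 / 4399515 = 24.60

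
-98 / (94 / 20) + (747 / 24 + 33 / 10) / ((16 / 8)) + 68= 241999 / 3760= 64.36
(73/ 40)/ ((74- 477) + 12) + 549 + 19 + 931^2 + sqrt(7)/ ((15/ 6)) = 2 * sqrt(7)/ 5 + 13565025487/ 15640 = 867330.05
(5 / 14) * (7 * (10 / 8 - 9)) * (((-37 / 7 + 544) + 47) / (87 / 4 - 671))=317750 / 18179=17.48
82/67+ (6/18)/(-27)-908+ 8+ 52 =-846.79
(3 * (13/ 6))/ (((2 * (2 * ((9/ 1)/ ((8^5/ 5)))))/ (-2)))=-106496/ 45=-2366.58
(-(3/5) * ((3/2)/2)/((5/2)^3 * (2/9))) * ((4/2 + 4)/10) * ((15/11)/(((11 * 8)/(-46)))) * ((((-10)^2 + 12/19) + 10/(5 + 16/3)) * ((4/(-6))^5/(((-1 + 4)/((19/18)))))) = -5505464/21099375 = -0.26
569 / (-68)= -569 / 68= -8.37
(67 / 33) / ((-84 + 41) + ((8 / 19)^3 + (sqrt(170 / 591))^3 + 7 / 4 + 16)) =-87364130172101253324 / 1083257148862442938901 - 1689007346627680*sqrt(100470) / 1083257148862442938901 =-0.08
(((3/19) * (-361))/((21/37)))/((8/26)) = -9139/28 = -326.39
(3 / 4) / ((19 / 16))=12 / 19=0.63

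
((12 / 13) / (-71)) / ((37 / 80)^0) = -0.01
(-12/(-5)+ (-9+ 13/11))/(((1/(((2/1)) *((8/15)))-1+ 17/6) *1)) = -1.96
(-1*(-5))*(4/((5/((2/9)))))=8/9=0.89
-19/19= -1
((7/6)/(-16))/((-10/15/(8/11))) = 7/88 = 0.08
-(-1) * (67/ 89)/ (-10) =-67/ 890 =-0.08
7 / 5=1.40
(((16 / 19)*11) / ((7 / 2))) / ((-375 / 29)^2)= 296032 / 18703125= 0.02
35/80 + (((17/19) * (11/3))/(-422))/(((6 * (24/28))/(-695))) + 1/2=3443155/1731888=1.99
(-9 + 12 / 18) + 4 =-13 / 3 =-4.33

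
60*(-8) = -480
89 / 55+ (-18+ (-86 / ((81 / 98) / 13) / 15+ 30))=-1023197 / 13365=-76.56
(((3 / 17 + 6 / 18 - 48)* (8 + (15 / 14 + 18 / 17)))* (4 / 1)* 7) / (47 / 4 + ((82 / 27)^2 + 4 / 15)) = -56759376240 / 89498387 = -634.19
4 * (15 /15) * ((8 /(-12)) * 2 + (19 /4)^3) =20321 /48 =423.35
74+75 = 149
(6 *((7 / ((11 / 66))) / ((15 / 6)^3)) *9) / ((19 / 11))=199584 / 2375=84.04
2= 2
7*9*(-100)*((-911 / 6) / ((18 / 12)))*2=1275400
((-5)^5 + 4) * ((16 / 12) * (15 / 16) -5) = 46815 / 4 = 11703.75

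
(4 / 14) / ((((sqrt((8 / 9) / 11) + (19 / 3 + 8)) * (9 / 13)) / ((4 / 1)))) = 49192 / 426951 - 208 * sqrt(22) / 426951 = 0.11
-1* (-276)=276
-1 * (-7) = 7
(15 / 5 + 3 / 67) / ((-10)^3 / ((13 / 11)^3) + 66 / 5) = -1120470 / 218084933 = -0.01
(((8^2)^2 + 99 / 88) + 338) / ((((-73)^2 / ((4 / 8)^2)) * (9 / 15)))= 59135 / 170528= 0.35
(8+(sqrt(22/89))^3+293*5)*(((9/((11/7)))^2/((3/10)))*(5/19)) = 42386.72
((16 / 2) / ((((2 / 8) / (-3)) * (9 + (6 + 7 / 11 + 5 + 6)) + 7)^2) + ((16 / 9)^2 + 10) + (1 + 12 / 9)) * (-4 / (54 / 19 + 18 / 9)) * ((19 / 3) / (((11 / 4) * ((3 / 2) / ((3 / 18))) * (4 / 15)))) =-922323966635 / 73435620357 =-12.56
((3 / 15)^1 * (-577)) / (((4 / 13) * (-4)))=93.76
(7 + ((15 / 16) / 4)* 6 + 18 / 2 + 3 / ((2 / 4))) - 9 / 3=653 / 32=20.41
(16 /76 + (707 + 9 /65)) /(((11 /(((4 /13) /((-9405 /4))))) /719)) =-101511296 /16777475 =-6.05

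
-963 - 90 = -1053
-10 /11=-0.91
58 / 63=0.92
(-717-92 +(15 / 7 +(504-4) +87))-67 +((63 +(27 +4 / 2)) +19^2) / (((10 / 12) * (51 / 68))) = 15328 / 35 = 437.94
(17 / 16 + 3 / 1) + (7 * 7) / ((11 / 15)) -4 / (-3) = 38129 / 528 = 72.21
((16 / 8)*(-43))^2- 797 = 6599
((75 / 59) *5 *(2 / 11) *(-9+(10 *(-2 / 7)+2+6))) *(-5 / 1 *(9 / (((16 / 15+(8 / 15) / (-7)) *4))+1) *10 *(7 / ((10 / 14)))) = 482304375 / 67496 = 7145.67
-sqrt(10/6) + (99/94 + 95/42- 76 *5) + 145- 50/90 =-687664/2961- sqrt(15)/3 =-233.53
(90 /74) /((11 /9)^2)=3645 /4477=0.81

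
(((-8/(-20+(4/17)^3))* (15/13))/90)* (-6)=-9826/319137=-0.03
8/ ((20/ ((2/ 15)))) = 4/ 75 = 0.05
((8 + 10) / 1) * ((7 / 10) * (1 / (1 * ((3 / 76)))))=1596 / 5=319.20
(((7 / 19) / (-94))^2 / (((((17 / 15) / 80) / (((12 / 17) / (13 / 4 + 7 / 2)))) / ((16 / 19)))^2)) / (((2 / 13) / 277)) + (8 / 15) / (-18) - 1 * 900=-2917966898471202976 / 3245933167969815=-898.96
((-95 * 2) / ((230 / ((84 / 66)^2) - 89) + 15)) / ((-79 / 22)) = 409640 / 526377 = 0.78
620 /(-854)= -0.73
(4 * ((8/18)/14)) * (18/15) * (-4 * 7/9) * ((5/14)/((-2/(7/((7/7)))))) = 16/27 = 0.59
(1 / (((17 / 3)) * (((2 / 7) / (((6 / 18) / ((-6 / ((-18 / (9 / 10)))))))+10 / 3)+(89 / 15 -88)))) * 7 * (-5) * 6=0.47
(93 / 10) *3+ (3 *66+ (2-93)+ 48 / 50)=6793 / 50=135.86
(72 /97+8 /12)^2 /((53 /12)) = 672400 /1496031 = 0.45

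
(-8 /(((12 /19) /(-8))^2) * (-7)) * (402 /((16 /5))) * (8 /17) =27089440 /51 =531165.49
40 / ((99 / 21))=280 / 33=8.48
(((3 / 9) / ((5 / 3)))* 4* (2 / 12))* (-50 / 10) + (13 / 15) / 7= -19 / 35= -0.54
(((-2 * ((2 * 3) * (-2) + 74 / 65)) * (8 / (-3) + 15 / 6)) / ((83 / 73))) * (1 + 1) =-103076 / 16185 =-6.37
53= 53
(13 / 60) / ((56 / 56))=13 / 60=0.22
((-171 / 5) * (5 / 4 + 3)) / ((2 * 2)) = -2907 / 80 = -36.34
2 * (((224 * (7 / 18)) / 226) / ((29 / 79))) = 61936 / 29493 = 2.10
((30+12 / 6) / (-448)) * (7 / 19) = -1 / 38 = -0.03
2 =2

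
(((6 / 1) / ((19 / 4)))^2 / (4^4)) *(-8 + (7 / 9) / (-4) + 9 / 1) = 29 / 5776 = 0.01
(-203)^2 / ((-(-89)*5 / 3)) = 123627 / 445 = 277.81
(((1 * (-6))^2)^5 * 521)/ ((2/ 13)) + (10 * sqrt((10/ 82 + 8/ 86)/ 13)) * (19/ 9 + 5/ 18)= 5 * sqrt(8686301)/ 4797 + 204768705024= 204768705027.07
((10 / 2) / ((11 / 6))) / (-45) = -2 / 33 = -0.06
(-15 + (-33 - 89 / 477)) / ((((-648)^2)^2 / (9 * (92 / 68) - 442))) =167951395 / 1429773764972544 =0.00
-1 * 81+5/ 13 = -1048/ 13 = -80.62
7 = 7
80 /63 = 1.27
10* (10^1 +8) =180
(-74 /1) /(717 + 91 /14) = -148 /1447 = -0.10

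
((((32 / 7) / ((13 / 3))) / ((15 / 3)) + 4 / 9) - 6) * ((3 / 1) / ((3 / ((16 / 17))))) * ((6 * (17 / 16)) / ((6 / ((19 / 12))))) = -207917 / 24570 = -8.46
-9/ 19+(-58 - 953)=-1011.47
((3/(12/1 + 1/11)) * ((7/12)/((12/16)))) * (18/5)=66/95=0.69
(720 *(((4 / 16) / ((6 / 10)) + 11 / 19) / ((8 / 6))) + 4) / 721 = 10291 / 13699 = 0.75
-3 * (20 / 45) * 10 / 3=-40 / 9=-4.44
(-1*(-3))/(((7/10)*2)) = 15/7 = 2.14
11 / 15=0.73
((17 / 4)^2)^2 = 83521 / 256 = 326.25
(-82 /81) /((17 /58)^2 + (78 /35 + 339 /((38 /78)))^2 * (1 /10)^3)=-30496720450000 /14682487969502019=-0.00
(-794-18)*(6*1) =-4872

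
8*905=7240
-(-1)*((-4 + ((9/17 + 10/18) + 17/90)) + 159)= 239099/1530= 156.27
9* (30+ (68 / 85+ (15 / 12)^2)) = 23301 / 80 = 291.26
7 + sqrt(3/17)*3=3*sqrt(51)/17 + 7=8.26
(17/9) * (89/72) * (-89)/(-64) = 134657/41472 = 3.25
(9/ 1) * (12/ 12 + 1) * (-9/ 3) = -54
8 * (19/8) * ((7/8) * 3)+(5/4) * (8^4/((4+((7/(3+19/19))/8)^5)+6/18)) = 4297235560923/3490064296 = 1231.28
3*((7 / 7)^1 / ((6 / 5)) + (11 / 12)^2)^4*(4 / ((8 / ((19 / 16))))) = 64094648659 / 4586471424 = 13.97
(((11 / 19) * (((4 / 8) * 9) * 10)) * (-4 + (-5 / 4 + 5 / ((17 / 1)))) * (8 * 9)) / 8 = -1501335 / 1292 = -1162.02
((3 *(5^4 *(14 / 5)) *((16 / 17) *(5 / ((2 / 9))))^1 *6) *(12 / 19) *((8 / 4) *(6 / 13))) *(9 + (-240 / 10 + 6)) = -14696640000 / 4199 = -3500033.34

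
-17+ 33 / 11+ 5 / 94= -1311 / 94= -13.95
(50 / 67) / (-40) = -5 / 268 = -0.02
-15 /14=-1.07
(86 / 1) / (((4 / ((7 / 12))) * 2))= 301 / 48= 6.27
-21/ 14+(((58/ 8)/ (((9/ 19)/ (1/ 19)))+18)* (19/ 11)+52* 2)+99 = 92657/ 396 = 233.98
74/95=0.78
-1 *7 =-7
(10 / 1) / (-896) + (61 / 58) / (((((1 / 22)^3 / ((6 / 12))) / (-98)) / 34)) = -242393457297 / 12992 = -18657131.87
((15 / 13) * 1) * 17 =255 / 13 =19.62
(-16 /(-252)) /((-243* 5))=-4 /76545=-0.00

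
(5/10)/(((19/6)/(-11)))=-33/19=-1.74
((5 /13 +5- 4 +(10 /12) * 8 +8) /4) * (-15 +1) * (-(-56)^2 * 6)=13741952 /13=1057073.23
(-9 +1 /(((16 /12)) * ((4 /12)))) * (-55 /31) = 1485 /124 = 11.98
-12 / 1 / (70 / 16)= -2.74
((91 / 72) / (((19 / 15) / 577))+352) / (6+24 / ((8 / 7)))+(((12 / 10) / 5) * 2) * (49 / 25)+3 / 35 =1906123817 / 53865000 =35.39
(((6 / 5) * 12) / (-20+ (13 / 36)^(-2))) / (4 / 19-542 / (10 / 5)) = 19266 / 4467575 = 0.00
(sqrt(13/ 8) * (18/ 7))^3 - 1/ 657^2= -1/ 431649+ 9477 * sqrt(26)/ 1372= 35.22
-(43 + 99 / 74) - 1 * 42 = -6389 / 74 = -86.34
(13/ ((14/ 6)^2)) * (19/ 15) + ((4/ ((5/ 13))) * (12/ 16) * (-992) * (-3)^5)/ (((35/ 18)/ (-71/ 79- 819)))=-76725619453353/ 96775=-792824794.14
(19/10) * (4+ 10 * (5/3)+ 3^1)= 1349/30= 44.97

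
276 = 276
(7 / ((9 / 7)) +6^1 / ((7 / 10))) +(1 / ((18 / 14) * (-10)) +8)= 4607 / 210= 21.94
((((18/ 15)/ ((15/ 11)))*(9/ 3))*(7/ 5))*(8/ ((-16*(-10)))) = 231/ 1250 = 0.18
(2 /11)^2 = 4 /121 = 0.03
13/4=3.25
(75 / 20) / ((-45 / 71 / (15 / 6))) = -355 / 24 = -14.79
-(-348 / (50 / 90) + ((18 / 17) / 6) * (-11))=53409 / 85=628.34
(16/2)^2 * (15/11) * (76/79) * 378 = 27578880/869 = 31736.34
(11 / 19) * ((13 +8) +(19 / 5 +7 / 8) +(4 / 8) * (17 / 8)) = 15.48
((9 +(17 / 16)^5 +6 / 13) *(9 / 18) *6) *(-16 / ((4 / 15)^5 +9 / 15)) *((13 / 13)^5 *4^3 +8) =-3022837002590625 / 48631291904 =-62158.27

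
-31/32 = -0.97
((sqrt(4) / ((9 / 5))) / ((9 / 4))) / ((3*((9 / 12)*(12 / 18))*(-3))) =-80 / 729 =-0.11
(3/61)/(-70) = -3/4270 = -0.00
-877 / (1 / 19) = -16663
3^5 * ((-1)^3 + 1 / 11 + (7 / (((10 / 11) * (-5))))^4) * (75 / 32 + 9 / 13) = 99494818762959 / 28600000000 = 3478.84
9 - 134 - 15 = -140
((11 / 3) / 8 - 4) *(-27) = 765 / 8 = 95.62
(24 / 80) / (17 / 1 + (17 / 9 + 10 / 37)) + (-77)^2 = 378271199 / 63800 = 5929.02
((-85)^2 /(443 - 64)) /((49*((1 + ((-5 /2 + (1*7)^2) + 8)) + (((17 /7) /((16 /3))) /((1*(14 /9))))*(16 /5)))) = 36125 /5240433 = 0.01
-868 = -868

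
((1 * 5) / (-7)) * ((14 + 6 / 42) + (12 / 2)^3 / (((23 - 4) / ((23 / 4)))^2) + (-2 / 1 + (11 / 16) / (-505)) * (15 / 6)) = -20.66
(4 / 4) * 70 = 70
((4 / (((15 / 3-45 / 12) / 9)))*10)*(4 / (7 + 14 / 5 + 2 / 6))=2160 / 19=113.68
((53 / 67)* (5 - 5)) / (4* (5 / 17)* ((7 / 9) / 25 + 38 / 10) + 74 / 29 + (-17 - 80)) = 0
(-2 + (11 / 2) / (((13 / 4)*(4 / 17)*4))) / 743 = -21 / 77272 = -0.00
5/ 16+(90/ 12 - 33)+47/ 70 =-13729/ 560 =-24.52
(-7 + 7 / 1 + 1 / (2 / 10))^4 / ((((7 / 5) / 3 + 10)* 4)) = 9375 / 628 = 14.93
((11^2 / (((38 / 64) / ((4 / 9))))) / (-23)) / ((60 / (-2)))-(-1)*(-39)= -2293061 / 58995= -38.87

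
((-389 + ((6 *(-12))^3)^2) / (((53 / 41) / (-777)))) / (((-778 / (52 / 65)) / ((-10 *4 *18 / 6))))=-213030158390234640 / 20617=-10332742804008.08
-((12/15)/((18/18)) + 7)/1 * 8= -312/5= -62.40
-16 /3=-5.33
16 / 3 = 5.33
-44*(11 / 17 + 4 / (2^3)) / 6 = -143 / 17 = -8.41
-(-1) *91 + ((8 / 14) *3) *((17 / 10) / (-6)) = 3168 / 35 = 90.51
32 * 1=32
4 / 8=1 / 2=0.50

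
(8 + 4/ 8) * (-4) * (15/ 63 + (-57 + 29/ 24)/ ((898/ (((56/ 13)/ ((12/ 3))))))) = -219521/ 37716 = -5.82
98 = 98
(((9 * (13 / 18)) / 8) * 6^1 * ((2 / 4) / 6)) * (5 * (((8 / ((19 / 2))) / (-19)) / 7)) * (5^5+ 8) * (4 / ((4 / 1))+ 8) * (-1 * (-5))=-9164025 / 5054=-1813.22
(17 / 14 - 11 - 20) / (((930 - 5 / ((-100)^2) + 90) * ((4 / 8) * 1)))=-834000 / 14279993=-0.06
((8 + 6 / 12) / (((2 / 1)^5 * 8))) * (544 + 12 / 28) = 64787 / 3584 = 18.08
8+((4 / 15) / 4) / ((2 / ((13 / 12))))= 2893 / 360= 8.04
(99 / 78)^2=1089 / 676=1.61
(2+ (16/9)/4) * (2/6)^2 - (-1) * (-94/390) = 161/5265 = 0.03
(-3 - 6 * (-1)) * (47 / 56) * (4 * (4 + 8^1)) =846 / 7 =120.86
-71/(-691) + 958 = 662049/691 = 958.10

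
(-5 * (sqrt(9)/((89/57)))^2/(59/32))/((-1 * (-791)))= -4678560/369665149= -0.01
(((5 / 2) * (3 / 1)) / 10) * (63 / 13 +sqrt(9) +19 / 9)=1165 / 156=7.47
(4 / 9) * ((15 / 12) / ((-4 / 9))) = -5 / 4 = -1.25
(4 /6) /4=1 /6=0.17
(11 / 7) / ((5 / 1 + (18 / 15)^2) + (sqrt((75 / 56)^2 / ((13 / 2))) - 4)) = 4440800 / 6575749 - 187500 * sqrt(26) / 6575749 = 0.53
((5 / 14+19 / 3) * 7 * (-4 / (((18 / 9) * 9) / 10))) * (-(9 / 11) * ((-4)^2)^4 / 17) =184156160 / 561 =328264.10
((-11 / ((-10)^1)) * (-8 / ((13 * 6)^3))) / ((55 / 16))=-8 / 1482975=-0.00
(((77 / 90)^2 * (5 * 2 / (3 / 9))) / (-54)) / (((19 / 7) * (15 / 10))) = -41503 / 415530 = -0.10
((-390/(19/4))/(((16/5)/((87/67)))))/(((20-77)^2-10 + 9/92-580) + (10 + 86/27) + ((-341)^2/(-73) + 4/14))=-53835204150/1744597612981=-0.03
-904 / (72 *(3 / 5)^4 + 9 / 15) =-565000 / 6207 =-91.03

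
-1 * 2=-2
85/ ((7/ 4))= 340/ 7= 48.57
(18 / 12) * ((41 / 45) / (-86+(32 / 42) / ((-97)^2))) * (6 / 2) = -8101149 / 169926380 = -0.05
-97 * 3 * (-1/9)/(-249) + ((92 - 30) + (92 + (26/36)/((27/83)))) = 6296371/40338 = 156.09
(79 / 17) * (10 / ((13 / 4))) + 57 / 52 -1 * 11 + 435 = 388425 / 884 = 439.39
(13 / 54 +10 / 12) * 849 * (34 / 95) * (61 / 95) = 209.56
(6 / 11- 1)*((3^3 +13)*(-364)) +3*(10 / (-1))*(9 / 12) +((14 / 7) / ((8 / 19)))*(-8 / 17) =2465949 / 374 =6593.45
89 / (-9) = -89 / 9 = -9.89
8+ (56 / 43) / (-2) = 316 / 43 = 7.35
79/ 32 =2.47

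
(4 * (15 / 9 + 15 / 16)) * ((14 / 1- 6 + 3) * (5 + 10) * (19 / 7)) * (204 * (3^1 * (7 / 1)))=19985625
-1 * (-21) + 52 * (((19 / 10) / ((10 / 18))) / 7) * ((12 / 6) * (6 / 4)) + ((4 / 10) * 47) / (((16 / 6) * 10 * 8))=1089819 / 11200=97.31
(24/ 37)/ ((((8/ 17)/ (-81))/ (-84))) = 347004/ 37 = 9378.49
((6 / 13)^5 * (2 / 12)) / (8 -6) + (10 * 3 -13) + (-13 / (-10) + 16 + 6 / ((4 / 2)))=138498769 / 3712930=37.30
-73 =-73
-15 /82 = -0.18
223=223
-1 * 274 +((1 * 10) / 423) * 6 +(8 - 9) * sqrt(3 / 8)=-38614 / 141 - sqrt(6) / 4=-274.47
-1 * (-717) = 717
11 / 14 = 0.79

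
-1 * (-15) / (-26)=-15 / 26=-0.58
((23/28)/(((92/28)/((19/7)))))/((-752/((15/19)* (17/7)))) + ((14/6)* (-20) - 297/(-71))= -1333804523/31394496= -42.49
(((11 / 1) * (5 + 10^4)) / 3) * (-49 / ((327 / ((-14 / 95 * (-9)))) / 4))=-60398184 / 2071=-29163.78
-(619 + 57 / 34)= -21103 / 34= -620.68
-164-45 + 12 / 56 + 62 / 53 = -154051 / 742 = -207.62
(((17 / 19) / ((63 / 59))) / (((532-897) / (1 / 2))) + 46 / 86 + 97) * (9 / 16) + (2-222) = -165.14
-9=-9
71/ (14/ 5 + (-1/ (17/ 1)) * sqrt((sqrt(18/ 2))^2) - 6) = -6035/ 287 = -21.03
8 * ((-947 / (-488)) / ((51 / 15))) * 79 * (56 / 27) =20947640 / 27999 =748.16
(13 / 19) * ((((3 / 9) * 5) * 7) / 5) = 91 / 57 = 1.60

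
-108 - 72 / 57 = -2076 / 19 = -109.26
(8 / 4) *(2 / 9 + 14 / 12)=25 / 9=2.78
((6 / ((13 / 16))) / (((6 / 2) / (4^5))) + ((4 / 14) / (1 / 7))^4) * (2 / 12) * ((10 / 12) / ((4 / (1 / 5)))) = 229 / 13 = 17.62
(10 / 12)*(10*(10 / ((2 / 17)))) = 708.33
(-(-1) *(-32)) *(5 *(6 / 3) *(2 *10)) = -6400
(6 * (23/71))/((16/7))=0.85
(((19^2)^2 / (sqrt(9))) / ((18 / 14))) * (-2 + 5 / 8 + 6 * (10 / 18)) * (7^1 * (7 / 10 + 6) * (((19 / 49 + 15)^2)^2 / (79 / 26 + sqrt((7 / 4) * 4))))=17027579025475588225006 / 71900598105 - 5604013350156522706964 * sqrt(7) / 71900598105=30608276079.45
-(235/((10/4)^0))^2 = -55225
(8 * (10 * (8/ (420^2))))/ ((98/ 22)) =88/ 108045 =0.00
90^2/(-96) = -84.38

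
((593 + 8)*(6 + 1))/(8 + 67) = 56.09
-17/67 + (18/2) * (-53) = -31976/67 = -477.25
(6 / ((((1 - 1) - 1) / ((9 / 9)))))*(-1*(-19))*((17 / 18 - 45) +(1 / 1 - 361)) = 46062.33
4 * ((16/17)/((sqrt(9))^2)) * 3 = 64/51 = 1.25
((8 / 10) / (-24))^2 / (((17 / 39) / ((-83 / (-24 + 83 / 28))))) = 7553 / 750975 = 0.01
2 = 2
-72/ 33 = -24/ 11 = -2.18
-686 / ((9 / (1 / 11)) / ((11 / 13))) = -686 / 117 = -5.86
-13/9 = -1.44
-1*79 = -79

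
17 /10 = 1.70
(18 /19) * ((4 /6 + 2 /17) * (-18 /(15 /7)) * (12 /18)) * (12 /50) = -8064 /8075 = -1.00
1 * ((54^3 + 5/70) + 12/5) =11022653/70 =157466.47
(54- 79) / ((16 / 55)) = -1375 / 16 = -85.94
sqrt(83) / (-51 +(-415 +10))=-sqrt(83) / 456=-0.02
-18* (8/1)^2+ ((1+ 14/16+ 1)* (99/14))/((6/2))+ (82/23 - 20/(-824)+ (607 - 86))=-164671505/265328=-620.63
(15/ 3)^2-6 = 19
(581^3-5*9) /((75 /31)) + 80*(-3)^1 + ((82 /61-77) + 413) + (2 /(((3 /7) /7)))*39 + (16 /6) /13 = 4821370725268 /59475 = 81065501.90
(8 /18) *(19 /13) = 76 /117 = 0.65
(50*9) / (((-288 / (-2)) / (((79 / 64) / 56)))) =1975 / 28672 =0.07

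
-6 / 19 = -0.32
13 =13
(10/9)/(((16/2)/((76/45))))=19/81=0.23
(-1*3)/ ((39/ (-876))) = 876/ 13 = 67.38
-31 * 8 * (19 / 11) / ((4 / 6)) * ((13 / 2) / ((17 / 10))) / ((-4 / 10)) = 1148550 / 187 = 6141.98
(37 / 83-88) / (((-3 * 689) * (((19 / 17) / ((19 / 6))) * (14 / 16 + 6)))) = 38012 / 2177505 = 0.02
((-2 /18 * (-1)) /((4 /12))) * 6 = 2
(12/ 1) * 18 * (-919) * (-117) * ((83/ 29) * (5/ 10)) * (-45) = -43372627740/ 29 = -1495607853.10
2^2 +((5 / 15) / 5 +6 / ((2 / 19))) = 916 / 15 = 61.07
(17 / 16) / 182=17 / 2912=0.01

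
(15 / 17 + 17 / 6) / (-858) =-379 / 87516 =-0.00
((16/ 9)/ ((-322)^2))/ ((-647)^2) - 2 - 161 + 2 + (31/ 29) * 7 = -434768407504336/ 2832049375029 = -153.52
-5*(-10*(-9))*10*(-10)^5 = 450000000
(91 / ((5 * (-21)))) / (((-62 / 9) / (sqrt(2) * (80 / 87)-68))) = -1326 / 155+104 * sqrt(2) / 899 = -8.39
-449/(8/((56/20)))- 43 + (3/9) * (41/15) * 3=-2369/12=-197.42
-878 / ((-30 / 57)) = 8341 / 5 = 1668.20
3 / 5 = 0.60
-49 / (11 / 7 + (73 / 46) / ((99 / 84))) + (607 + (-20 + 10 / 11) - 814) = -41419668 / 170533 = -242.88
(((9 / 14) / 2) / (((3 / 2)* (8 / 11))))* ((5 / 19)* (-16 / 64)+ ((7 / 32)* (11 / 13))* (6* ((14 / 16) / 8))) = 464739 / 28327936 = 0.02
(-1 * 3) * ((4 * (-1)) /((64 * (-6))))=-0.03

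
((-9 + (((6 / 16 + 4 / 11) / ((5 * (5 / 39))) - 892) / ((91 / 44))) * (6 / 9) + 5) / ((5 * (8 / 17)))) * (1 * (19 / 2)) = -128370859 / 109200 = -1175.56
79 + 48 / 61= 4867 / 61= 79.79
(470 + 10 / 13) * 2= 12240 / 13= 941.54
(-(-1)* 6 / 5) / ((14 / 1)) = 3 / 35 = 0.09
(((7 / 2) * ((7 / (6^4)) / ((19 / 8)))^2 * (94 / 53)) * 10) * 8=322420 / 125531613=0.00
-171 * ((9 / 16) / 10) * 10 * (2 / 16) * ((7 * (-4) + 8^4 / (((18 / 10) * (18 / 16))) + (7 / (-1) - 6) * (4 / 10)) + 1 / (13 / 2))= -23922.67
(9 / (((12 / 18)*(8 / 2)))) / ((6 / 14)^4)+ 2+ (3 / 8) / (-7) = 8567 / 84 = 101.99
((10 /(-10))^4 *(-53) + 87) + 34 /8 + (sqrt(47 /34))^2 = 39.63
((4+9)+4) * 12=204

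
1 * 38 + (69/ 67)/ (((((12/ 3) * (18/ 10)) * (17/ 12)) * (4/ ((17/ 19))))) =193611/ 5092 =38.02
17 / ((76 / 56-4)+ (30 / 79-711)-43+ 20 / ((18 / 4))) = -169218 / 7483603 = -0.02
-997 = -997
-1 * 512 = -512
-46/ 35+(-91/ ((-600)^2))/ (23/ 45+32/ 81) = -27016933/ 20552000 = -1.31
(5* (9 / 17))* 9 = 23.82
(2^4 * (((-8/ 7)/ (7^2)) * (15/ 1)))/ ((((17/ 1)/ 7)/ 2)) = -3840/ 833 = -4.61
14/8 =7/4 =1.75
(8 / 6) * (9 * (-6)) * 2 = -144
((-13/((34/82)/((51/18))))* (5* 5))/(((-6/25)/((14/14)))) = 333125/36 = 9253.47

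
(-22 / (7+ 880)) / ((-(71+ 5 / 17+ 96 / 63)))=3927 / 11529226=0.00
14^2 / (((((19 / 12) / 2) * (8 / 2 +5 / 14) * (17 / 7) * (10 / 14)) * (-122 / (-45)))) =14521248 / 1201883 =12.08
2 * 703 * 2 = 2812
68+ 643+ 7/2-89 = 1251/2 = 625.50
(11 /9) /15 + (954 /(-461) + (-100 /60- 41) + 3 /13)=-35941322 /809055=-44.42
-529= -529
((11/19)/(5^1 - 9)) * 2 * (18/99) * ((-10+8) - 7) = 9/19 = 0.47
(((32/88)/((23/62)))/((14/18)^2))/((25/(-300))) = -241056/12397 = -19.44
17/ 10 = 1.70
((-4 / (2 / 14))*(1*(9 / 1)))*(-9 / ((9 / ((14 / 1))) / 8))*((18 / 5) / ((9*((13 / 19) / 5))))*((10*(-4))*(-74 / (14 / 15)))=261645784.62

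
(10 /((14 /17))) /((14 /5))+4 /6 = 1471 /294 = 5.00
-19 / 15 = -1.27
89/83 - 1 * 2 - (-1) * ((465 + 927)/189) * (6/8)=4.60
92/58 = 46/29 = 1.59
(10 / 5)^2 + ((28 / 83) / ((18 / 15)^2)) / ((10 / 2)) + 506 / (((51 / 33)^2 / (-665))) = -30413447983 / 215883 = -140879.31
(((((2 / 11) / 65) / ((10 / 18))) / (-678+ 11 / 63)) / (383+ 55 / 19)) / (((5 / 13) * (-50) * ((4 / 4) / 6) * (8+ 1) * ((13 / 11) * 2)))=1197 / 4239874112500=0.00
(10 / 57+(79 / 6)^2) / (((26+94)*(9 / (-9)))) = -118699 / 82080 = -1.45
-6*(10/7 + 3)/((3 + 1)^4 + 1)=-186/1799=-0.10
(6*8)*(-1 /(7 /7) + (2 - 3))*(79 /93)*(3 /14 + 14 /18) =-158000 /1953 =-80.90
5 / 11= 0.45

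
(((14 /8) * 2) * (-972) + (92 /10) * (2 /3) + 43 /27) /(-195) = 458227 /26325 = 17.41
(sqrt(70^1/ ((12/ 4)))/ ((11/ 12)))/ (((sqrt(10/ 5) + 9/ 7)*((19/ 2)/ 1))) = 0.21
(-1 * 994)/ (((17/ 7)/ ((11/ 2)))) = -38269/ 17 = -2251.12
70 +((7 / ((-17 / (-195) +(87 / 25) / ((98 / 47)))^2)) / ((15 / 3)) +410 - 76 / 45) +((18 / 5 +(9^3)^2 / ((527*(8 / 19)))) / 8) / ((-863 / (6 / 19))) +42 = 520.66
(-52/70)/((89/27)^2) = -0.07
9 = 9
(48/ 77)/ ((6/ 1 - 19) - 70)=-48/ 6391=-0.01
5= 5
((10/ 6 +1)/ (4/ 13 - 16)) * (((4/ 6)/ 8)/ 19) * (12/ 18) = -13/ 26163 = -0.00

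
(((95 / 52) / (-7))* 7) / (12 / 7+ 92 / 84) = -1995 / 3068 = -0.65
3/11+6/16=57/88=0.65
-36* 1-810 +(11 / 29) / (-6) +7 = -145997 / 174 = -839.06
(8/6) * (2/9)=8/27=0.30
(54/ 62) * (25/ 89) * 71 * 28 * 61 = 81855900/ 2759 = 29668.68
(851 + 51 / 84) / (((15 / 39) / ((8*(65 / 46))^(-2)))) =2522801 / 145600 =17.33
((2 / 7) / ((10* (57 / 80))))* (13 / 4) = 52 / 399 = 0.13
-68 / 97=-0.70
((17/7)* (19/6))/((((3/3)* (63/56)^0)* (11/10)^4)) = 1615000/307461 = 5.25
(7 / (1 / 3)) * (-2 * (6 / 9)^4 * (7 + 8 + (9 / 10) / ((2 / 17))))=-8456 / 45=-187.91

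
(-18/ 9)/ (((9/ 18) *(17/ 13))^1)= -52/ 17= -3.06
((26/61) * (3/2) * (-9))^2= 123201/3721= 33.11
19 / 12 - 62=-60.42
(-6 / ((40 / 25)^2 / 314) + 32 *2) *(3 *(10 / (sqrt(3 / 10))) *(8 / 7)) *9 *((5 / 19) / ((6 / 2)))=-806325 *sqrt(30) / 133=-33206.19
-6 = -6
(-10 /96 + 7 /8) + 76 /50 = 2749 /1200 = 2.29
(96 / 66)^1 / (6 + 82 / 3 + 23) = 48 / 1859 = 0.03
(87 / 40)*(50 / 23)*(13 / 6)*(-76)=-35815 / 46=-778.59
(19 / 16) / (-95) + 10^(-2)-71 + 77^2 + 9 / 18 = 2343399 / 400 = 5858.50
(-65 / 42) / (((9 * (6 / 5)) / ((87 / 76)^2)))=-273325 / 1455552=-0.19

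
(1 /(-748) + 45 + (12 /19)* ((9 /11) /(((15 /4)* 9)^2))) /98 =431681027 /940123800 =0.46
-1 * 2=-2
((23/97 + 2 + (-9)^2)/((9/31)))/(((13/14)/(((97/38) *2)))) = 3504116/2223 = 1576.30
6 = 6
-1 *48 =-48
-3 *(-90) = 270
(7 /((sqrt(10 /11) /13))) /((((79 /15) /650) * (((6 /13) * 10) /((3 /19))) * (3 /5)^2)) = 1922375 * sqrt(110) /18012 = 1119.37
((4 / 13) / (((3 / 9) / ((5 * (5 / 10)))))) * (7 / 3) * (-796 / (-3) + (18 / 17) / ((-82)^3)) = 130569455135 / 91389246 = 1428.72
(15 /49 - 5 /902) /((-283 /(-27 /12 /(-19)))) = -0.00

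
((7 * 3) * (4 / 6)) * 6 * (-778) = -65352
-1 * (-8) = 8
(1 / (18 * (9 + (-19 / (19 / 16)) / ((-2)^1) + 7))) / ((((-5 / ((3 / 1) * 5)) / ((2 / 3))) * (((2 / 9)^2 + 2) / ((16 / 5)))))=-0.01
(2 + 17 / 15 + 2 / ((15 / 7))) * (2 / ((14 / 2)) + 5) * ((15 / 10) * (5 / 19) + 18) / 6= 525881 / 7980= 65.90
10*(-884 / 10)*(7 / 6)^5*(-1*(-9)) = -3714347 / 216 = -17196.05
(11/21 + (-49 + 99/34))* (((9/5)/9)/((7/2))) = -32533/12495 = -2.60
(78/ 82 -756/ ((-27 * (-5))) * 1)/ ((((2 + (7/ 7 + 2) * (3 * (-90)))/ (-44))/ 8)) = -41932/ 20705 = -2.03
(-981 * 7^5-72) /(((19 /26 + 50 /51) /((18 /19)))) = -393529354452 /43111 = -9128281.75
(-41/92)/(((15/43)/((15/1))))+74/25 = -16.20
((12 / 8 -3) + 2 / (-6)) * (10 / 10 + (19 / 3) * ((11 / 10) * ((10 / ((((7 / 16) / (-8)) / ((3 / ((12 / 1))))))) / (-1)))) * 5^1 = -368995 / 126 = -2928.53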